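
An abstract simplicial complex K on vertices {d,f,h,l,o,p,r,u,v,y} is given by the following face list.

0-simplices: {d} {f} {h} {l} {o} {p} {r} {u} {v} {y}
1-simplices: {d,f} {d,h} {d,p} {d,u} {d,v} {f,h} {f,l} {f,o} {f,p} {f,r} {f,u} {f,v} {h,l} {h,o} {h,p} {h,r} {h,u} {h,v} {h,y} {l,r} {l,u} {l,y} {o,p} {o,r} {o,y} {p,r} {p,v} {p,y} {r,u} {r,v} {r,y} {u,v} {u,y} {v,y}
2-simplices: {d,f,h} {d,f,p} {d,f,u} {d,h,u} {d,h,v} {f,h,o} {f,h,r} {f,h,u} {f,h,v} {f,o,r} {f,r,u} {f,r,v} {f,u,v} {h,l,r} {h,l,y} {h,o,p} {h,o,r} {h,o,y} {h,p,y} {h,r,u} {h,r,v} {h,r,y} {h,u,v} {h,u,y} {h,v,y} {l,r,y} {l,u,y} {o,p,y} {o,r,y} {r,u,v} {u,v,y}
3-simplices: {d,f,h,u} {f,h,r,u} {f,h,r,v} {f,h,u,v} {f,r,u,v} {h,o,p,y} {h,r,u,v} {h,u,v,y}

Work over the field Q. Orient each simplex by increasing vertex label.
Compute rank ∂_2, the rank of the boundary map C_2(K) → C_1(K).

n_0=10 n_1=34 n_2=31 n_3=8  [Q]
∂1: piv[df,dh,dp,du,dv,fl,fo,fr,hy] rk=9  ker:fh,fp,fu,fv,hl,ho,hp,hr,hu,hv,lr,lu,ly,op,or,oy,pr,pv,py,ru,rv,ry,uv,uy,vy
∂2: piv[dfh,dfp,dfu,dhu,dhv,fho,fhr,fhv,for,fru,frv,fuv,hlr,hly,hop,hoy,hpy,hry,huy,hvy,luy] rk=21  ker:fhu,hor,hru,hrv,huv,lry,opy,ory,ruv,uvy
∂3: piv[dfhu,fhru,fhrv,fhuv,fruv,hopy,huvy] rk=7  ker:hruv
rk∂_2=21

rank∂_2=21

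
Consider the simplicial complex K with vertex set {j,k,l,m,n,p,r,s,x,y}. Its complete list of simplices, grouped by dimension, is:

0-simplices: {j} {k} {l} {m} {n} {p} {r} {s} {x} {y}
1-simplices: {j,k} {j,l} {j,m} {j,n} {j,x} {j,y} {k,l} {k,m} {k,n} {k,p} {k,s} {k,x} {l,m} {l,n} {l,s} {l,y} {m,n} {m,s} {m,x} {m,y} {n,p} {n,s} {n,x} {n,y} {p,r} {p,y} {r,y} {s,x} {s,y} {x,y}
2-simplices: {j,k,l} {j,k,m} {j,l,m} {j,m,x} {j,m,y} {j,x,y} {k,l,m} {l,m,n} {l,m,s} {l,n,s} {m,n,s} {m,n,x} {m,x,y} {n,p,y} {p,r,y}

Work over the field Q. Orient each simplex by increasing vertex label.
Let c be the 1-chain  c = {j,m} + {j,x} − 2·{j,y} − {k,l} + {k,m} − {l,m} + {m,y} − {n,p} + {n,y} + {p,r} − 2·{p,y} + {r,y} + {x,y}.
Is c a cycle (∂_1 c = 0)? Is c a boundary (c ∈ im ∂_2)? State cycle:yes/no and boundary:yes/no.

n_0=10 n_1=30 n_2=15  [Q]
∂1: piv[jk,jl,jm,jn,jx,jy,kp,ks,pr] rk=9  ker:kl,km,kn,kx,lm,ln,ls,ly,mn,ms,mx,my,np,ns,nx,ny,py,ry,sx,sy,xy
∂2: piv[jkl,jkm,jlm,jmx,jmy,jxy,lmn,lms,lns,mnx,npy,pry] rk=12  ker:klm,mns,mxy
∂1c = 0
c vs im∂2: reduces to 0 ⇒ boundary

cycle:yes boundary:yes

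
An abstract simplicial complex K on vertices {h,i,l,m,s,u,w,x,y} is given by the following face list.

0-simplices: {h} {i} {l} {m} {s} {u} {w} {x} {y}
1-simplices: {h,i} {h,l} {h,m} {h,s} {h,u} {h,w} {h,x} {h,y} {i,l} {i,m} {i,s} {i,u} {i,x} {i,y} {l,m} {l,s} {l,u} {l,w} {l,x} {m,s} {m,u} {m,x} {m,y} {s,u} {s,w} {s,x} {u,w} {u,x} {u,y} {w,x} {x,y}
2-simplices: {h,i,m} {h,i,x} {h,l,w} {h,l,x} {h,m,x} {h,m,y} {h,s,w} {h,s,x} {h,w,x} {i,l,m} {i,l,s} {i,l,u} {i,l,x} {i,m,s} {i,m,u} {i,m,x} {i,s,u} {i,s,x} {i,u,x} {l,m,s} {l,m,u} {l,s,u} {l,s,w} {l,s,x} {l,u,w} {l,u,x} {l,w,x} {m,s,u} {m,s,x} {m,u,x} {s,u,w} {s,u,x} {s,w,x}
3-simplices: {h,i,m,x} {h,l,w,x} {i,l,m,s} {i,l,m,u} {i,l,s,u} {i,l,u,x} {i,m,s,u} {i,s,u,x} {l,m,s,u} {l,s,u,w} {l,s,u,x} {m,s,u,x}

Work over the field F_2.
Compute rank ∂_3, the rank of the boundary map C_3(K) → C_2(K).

n_0=9 n_1=31 n_2=33 n_3=12  [Z2]
∂1: piv[hi,hl,hm,hs,hu,hw,hx,hy] rk=8  ker:il,im,is,iu,ix,iy,lm,ls,lu,lw,lx,ms,mu,mx,my,su,sw,sx,uw,ux,uy,wx,xy
∂2: piv[him,hix,hlw,hlx,hmx,hmy,hsw,hsx,hwx,ilm,ils,ilu,ilx,ims,imu,isu,isx,iux,luw] rk=19  ker:imx,lms,lmu,lsu,lsw,lsx,lux,lwx,msu,msx,mux,suw,sux,swx
∂3: piv[himx,hlwx,ilms,ilmu,ilsu,ilux,imsu,isux,lsuw,lsux,msux] rk=11  ker:lmsu
rk∂_3=11

rank∂_3=11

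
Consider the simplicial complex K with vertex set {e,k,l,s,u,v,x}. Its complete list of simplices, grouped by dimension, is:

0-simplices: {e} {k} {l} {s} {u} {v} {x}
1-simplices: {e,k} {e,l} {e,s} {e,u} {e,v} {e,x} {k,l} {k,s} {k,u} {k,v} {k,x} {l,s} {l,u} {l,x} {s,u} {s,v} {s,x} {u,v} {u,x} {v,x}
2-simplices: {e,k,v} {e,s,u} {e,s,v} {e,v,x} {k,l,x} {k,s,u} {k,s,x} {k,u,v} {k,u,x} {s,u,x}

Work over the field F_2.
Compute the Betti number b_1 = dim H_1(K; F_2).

n_0=7 n_1=20 n_2=10  [Z2]
∂1: piv[ek,el,es,eu,ev,ex] rk=6  ker:kl,ks,ku,kv,kx,ls,lu,lx,su,sv,sx,uv,ux,vx
∂2: piv[ekv,esu,esv,evx,klx,ksu,ksx,kuv,kux] rk=9  ker:sux
b_1=(20−6)−9=5

b_1=5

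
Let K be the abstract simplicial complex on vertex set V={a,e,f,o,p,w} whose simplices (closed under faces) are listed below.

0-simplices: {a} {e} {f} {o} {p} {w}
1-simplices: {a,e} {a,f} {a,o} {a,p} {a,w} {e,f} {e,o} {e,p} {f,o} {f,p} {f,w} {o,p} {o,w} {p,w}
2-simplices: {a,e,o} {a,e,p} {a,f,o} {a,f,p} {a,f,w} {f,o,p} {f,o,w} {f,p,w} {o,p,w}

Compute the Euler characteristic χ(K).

χ(K)=1

n_0=6 n_1=14 n_2=9
χ=+6−14+9=1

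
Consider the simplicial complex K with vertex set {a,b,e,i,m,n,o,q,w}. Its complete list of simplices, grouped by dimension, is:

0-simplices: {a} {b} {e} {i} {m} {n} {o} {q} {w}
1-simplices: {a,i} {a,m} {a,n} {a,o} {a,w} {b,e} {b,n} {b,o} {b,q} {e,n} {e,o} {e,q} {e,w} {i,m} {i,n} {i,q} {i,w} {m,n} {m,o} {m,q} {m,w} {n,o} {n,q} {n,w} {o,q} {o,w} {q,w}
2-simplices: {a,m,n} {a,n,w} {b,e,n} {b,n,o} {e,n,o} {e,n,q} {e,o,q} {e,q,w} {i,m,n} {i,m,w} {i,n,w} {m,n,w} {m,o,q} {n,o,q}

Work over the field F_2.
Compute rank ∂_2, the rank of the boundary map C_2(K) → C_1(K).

n_0=9 n_1=27 n_2=14  [Z2]
∂1: piv[ai,am,an,ao,aw,be,bn,bq] rk=8  ker:bo,en,eo,eq,ew,im,in,iq,iw,mn,mo,mq,mw,no,nq,nw,oq,ow,qw
∂2: piv[amn,anw,ben,bno,eno,enq,eoq,eqw,imn,imw,inw,moq] rk=12  ker:mnw,noq
rk∂_2=12

rank∂_2=12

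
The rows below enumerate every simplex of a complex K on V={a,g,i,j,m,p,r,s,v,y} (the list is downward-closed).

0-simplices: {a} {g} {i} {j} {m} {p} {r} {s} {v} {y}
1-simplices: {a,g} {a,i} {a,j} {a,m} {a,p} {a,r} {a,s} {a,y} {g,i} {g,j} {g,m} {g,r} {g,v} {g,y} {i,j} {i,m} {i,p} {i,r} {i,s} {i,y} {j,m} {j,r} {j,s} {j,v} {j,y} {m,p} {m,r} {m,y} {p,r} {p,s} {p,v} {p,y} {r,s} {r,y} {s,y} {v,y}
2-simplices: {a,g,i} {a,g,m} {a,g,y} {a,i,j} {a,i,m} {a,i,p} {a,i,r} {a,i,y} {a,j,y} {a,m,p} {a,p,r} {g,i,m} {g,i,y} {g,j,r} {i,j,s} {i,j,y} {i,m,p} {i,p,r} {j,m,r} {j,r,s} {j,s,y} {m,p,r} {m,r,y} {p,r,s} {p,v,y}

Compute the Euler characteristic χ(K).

n_0=10 n_1=36 n_2=25
χ=+10−36+25=-1

χ(K)=-1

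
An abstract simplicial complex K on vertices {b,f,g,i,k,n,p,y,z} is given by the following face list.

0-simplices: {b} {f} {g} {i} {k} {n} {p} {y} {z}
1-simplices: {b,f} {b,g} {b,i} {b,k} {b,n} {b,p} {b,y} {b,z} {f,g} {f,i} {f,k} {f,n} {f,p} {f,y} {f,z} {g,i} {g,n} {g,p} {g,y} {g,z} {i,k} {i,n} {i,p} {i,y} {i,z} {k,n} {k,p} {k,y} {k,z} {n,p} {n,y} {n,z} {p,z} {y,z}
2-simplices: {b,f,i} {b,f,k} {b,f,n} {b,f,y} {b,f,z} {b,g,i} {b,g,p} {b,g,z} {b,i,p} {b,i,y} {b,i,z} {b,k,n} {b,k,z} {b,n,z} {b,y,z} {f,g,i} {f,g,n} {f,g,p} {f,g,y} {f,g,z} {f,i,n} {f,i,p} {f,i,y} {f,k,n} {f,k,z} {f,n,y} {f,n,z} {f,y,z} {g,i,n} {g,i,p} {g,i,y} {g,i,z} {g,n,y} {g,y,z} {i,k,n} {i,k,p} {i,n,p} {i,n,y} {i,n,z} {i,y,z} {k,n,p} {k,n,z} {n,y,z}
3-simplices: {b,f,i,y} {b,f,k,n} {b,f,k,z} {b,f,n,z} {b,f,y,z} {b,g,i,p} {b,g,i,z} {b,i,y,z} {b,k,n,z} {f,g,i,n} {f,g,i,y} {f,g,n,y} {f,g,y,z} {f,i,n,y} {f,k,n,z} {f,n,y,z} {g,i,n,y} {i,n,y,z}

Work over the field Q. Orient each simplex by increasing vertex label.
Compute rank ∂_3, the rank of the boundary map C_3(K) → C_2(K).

n_0=9 n_1=34 n_2=43 n_3=18  [Q]
∂1: piv[bf,bg,bi,bk,bn,bp,by,bz] rk=8  ker:fg,fi,fk,fn,fp,fy,fz,gi,gn,gp,gy,gz,ik,in,ip,iy,iz,kn,kp,ky,kz,np,ny,nz,pz,yz
∂2: piv[bfi,bfk,bfn,bfy,bfz,bgi,bgp,bgz,bip,biy,biz,bkn,bkz,bnz,byz,fgi,fgn,fgp,fgy,fin,fny,ikn,ikp,inp] rk=24  ker:fgz,fip,fiy,fkn,fkz,fnz,fyz,gin,gip,giy,giz,gny,gyz,iny,inz,iyz,knp,knz,nyz
∂3: piv[bfiy,bfkn,bfkz,bfnz,bfyz,bgip,bgiz,biyz,bknz,fgin,fgiy,fgny,fgyz,finy,fnyz,inyz] rk=16  ker:fknz,giny
rk∂_3=16

rank∂_3=16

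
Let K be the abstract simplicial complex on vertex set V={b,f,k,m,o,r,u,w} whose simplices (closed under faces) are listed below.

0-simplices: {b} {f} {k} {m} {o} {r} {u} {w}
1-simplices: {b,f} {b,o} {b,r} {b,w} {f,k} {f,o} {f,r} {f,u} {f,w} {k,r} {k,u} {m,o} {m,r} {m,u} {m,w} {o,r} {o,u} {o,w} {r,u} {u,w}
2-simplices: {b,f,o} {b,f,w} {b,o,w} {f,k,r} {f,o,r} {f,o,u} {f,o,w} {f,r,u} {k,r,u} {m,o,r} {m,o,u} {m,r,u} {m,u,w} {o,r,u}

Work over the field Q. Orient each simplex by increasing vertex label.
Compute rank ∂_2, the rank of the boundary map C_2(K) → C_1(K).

n_0=8 n_1=20 n_2=14  [Q]
∂1: piv[bf,bo,br,bw,fk,fu,mo] rk=7  ker:fo,fr,fw,kr,ku,mr,mu,mw,or,ou,ow,ru,uw
∂2: piv[bfo,bfw,bow,fkr,for,fou,fru,kru,mor,mou,muw] rk=11  ker:fow,mru,oru
rk∂_2=11

rank∂_2=11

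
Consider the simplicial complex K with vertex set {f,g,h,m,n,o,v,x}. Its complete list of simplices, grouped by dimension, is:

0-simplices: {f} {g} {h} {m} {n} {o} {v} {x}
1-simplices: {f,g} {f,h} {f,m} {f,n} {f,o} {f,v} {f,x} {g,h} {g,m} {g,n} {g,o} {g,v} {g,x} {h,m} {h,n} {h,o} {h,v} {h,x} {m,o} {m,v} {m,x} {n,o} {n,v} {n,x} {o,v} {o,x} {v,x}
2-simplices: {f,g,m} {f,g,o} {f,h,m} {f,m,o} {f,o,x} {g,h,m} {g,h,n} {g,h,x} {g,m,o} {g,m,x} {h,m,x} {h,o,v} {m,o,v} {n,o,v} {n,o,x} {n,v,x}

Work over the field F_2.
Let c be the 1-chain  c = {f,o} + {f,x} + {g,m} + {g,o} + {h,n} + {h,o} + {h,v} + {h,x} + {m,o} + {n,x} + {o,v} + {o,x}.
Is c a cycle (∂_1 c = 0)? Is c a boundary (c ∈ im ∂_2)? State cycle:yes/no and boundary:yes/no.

n_0=8 n_1=27 n_2=16  [Z2]
∂1: piv[fg,fh,fm,fn,fo,fv,fx] rk=7  ker:gh,gm,gn,go,gv,gx,hm,hn,ho,hv,hx,mo,mv,mx,no,nv,nx,ov,ox,vx
∂2: piv[fgm,fgo,fhm,fmo,fox,ghm,ghn,ghx,gmx,hov,mov,nov,nox,nvx] rk=14  ker:gmo,hmx
∂1c = 0
c vs im∂2: residual ≠ 0 ⇒ not boundary

cycle:yes boundary:no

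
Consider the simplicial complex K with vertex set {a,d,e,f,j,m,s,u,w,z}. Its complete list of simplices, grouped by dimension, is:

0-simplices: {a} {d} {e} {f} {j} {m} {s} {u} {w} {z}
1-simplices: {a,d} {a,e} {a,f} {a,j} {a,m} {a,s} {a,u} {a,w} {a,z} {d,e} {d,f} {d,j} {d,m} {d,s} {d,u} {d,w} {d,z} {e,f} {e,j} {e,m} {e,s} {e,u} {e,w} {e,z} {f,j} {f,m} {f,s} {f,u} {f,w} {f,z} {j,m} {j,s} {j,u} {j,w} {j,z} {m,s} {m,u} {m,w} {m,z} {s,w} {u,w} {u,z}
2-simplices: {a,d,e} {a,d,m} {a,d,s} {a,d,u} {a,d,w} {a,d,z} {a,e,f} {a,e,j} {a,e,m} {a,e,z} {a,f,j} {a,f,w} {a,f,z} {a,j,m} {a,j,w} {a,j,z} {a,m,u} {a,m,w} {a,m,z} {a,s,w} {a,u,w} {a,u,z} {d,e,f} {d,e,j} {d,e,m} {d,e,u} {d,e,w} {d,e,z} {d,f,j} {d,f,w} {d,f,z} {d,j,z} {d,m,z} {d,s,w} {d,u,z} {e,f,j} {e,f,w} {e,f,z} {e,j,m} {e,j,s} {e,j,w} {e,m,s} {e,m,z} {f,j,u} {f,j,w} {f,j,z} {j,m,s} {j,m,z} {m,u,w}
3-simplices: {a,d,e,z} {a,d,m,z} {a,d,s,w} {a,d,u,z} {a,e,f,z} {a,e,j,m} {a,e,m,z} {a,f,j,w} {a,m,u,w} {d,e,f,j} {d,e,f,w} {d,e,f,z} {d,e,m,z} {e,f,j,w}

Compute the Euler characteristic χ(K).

χ(K)=3

n_0=10 n_1=42 n_2=49 n_3=14
χ=+10−42+49−14=3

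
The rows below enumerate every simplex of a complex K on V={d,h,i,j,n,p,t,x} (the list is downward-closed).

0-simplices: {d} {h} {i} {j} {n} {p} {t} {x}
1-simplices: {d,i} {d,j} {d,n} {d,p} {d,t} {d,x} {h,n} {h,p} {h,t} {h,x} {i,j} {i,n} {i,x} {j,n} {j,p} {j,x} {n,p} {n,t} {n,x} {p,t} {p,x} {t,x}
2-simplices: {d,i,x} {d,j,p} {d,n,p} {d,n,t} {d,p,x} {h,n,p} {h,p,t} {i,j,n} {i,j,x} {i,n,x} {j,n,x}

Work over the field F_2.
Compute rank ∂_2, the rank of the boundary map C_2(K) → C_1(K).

n_0=8 n_1=22 n_2=11  [Z2]
∂1: piv[di,dj,dn,dp,dt,dx,hn] rk=7  ker:hp,ht,hx,ij,in,ix,jn,jp,jx,np,nt,nx,pt,px,tx
∂2: piv[dix,djp,dnp,dnt,dpx,hnp,hpt,ijn,ijx,inx] rk=10  ker:jnx
rk∂_2=10

rank∂_2=10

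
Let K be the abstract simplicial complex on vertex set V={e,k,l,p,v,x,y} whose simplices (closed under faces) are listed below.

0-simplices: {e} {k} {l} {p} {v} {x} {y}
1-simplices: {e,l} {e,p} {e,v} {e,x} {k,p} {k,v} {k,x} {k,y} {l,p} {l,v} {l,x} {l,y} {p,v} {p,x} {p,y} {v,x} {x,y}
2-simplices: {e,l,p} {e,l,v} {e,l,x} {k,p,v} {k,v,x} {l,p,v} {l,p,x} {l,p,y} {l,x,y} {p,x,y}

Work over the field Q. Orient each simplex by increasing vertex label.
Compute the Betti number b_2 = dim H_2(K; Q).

n_0=7 n_1=17 n_2=10  [Q]
∂1: piv[el,ep,ev,ex,kp,ky] rk=6  ker:kv,kx,lp,lv,lx,ly,pv,px,py,vx,xy
∂2: piv[elp,elv,elx,kpv,kvx,lpv,lpx,lpy,lxy] rk=9  ker:pxy
b_2=(10−9)−0=1

b_2=1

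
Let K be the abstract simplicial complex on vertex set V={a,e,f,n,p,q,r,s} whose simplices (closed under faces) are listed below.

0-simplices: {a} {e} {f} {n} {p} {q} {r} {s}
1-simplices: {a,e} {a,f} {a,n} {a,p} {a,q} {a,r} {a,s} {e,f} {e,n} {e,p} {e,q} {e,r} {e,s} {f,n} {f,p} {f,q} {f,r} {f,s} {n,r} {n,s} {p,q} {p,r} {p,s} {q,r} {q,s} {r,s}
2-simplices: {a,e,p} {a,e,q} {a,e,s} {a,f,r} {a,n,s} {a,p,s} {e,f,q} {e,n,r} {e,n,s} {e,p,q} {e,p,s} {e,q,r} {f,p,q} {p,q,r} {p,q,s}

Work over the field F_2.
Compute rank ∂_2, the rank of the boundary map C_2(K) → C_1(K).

n_0=8 n_1=26 n_2=15  [Z2]
∂1: piv[ae,af,an,ap,aq,ar,as] rk=7  ker:ef,en,ep,eq,er,es,fn,fp,fq,fr,fs,nr,ns,pq,pr,ps,qr,qs,rs
∂2: piv[aep,aeq,aes,afr,ans,aps,efq,enr,ens,epq,eqr,fpq,pqr,pqs] rk=14  ker:eps
rk∂_2=14

rank∂_2=14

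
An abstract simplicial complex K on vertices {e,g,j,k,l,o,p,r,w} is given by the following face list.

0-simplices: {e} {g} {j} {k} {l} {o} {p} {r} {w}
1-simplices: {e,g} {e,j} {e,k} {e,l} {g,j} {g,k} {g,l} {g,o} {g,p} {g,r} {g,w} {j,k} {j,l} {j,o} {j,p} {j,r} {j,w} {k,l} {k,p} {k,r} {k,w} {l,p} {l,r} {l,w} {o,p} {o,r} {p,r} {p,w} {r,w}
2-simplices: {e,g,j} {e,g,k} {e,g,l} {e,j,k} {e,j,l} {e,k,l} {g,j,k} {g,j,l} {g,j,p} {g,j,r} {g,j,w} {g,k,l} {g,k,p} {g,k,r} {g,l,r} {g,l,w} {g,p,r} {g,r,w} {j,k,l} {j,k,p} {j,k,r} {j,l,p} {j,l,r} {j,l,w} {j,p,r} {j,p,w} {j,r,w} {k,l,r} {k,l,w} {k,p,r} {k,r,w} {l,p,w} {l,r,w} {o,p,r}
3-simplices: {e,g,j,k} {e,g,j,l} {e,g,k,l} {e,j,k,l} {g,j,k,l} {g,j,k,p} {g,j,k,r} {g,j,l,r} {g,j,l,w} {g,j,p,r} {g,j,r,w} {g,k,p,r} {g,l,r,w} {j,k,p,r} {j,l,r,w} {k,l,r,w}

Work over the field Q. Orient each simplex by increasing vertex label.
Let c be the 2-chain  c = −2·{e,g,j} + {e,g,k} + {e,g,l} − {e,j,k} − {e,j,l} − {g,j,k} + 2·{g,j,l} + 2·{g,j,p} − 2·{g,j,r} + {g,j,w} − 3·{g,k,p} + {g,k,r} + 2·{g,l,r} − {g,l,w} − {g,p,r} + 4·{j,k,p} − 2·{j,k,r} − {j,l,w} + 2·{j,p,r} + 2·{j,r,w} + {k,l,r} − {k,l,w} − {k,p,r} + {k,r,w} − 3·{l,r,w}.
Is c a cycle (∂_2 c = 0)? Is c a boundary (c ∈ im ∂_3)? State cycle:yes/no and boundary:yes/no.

n_0=9 n_1=29 n_2=34 n_3=16  [Q]
∂1: piv[eg,ej,ek,el,go,gp,gr,gw] rk=8  ker:gj,gk,gl,jk,jl,jo,jp,jr,jw,kl,kp,kr,kw,lp,lr,lw,op,or,pr,pw,rw
∂2: piv[egj,egk,egl,ejk,ejl,ekl,gjp,gjr,gjw,gkp,gkr,glr,glw,gpr,grw,jlp,jpw,klw,opr] rk=19  ker:gjk,gjl,gkl,jkl,jkp,jkr,jlr,jlw,jpr,jrw,klr,kpr,krw,lpw,lrw
∂3: piv[egjk,egjl,egkl,ejkl,gjkp,gjkr,gjlr,gjlw,gjpr,gjrw,gkpr,glrw,klrw] rk=13  ker:gjkl,jkpr,jlrw
∂2c = 0
c vs im∂3: reduces to 0 ⇒ boundary

cycle:yes boundary:yes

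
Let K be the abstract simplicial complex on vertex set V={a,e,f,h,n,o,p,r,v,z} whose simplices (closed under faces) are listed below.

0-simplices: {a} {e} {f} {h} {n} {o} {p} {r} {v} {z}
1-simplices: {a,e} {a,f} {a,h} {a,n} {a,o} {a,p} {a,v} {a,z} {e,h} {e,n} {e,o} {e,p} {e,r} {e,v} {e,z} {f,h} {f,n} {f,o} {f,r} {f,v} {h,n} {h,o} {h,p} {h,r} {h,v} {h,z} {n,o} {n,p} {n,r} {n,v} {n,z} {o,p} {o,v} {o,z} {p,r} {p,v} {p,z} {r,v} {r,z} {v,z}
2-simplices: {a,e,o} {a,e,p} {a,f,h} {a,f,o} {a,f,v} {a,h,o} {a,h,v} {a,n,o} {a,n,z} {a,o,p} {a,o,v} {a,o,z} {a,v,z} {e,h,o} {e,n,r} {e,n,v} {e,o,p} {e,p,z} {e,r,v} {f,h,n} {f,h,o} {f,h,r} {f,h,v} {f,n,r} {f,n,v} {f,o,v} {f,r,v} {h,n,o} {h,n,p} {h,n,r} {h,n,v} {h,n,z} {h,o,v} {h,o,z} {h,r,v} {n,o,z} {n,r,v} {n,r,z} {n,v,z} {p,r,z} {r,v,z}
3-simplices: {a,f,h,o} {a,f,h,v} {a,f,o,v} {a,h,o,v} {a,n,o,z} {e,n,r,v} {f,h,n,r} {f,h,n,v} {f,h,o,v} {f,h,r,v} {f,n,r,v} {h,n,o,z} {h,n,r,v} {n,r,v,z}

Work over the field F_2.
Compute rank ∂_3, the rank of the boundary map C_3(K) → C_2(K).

n_0=10 n_1=40 n_2=41 n_3=14  [Z2]
∂1: piv[ae,af,ah,an,ao,ap,av,az,er] rk=9  ker:eh,en,eo,ep,ev,ez,fh,fn,fo,fr,fv,hn,ho,hp,hr,hv,hz,no,np,nr,nv,nz,op,ov,oz,pr,pv,pz,rv,rz,vz
∂2: piv[aeo,aep,afh,afo,afv,aho,ahv,ano,anz,aop,aov,aoz,avz,eho,enr,env,epz,erv,fhn,fhr,fnr,fnv,hno,hnp,hnz,nrz,prz] rk=27  ker:eop,fho,fhv,fov,frv,hnr,hnv,hov,hoz,hrv,noz,nrv,nvz,rvz
∂3: piv[afho,afhv,afov,ahov,anoz,enrv,fhnr,fhnv,fhrv,fnrv,hnoz,nrvz] rk=12  ker:fhov,hnrv
rk∂_3=12

rank∂_3=12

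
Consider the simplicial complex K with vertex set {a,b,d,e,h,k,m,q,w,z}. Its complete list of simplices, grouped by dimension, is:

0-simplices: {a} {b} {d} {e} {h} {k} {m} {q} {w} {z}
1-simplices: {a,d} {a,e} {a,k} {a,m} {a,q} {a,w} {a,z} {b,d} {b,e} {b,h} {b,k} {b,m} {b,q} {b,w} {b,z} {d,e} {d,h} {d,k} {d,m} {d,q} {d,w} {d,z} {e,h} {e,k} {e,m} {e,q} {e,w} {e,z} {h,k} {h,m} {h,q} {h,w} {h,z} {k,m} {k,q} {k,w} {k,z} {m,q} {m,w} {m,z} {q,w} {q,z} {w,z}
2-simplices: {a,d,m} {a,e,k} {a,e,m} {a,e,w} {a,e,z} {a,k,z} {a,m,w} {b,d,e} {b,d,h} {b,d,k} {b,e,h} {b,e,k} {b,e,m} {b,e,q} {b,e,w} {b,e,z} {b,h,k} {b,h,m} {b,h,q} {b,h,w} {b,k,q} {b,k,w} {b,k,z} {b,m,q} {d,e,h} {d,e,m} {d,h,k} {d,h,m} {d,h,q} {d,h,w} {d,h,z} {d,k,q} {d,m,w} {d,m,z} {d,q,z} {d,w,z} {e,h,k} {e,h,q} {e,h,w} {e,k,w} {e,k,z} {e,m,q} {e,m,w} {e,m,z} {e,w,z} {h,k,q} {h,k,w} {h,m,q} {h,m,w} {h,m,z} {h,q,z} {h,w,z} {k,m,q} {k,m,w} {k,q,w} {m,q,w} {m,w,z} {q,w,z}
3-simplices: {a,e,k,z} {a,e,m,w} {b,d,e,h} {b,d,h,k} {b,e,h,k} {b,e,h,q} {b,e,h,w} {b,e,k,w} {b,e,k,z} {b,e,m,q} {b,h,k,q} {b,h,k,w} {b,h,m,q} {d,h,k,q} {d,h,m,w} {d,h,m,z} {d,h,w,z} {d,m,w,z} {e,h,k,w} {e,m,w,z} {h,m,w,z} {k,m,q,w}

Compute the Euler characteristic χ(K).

χ(K)=3

n_0=10 n_1=43 n_2=58 n_3=22
χ=+10−43+58−22=3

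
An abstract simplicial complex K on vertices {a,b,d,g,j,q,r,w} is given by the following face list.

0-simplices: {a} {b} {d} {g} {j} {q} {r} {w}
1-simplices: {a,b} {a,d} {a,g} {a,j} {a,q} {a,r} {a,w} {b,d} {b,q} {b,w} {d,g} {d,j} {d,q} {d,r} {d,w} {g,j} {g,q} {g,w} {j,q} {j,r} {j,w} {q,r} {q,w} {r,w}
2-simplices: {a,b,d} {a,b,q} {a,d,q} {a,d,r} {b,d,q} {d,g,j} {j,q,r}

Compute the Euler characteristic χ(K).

χ(K)=-9

n_0=8 n_1=24 n_2=7
χ=+8−24+7=-9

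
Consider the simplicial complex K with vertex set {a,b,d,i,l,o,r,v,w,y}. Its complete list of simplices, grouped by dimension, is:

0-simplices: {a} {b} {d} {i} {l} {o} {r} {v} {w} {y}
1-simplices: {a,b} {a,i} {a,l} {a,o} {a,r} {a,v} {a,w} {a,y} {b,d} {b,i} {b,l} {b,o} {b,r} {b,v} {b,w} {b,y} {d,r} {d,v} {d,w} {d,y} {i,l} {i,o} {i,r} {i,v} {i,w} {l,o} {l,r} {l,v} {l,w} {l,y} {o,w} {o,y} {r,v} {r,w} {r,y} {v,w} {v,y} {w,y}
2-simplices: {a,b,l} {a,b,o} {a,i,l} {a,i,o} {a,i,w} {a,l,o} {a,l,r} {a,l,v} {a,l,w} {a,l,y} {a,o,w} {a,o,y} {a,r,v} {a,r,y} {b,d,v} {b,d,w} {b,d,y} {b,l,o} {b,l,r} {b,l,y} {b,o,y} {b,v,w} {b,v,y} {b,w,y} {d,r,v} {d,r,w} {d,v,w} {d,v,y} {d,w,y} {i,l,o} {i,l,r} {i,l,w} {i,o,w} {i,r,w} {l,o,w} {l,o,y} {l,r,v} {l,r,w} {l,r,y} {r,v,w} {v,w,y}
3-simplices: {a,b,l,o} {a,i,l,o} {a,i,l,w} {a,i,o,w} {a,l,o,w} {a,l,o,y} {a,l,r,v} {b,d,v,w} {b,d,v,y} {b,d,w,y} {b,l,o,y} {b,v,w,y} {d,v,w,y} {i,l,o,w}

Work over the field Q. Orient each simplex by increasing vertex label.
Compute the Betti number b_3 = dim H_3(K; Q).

n_0=10 n_1=38 n_2=41 n_3=14  [Q]
∂1: piv[ab,ai,al,ao,ar,av,aw,ay,bd] rk=9  ker:bi,bl,bo,br,bv,bw,by,dr,dv,dw,dy,il,io,ir,iv,iw,lo,lr,lv,lw,ly,ow,oy,rv,rw,ry,vw,vy,wy
∂2: piv[abl,abo,ail,aio,aiw,alo,alr,alv,alw,aly,aow,aoy,arv,ary,bdv,bdw,bdy,blr,bly,bvw,bvy,bwy,drv,drw,ilr,irw] rk=26  ker:blo,boy,dvw,dvy,dwy,ilo,ilw,iow,low,loy,lrv,lrw,lry,rvw,vwy
∂3: piv[ablo,ailo,ailw,aiow,alow,aloy,alrv,bdvw,bdvy,bdwy,bloy,bvwy] rk=12  ker:dvwy,ilow
b_3=(14−12)−0=2

b_3=2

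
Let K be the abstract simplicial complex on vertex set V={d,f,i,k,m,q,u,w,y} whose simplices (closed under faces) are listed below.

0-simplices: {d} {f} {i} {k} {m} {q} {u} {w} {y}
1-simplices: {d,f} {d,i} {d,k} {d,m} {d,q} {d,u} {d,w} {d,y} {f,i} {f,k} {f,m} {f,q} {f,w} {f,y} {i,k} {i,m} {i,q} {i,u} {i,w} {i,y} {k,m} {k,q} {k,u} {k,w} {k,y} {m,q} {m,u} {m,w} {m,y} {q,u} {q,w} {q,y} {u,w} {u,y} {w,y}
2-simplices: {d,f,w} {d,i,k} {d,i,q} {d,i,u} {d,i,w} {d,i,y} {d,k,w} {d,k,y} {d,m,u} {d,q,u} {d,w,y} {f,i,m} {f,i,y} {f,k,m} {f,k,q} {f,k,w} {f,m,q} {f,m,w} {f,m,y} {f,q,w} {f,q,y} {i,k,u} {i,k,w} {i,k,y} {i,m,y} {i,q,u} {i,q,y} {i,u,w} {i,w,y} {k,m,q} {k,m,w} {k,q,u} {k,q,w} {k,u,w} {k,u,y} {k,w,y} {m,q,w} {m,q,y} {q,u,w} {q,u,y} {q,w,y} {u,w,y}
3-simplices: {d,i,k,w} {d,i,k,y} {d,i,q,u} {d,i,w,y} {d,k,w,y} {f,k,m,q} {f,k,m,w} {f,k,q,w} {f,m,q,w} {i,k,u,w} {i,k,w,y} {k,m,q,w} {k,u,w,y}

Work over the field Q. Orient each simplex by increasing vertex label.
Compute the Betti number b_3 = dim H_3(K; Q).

n_0=9 n_1=35 n_2=42 n_3=13  [Q]
∂1: piv[df,di,dk,dm,dq,du,dw,dy] rk=8  ker:fi,fk,fm,fq,fw,fy,ik,im,iq,iu,iw,iy,km,kq,ku,kw,ky,mq,mu,mw,my,qu,qw,qy,uw,uy,wy
∂2: piv[dfw,dik,diq,diu,diw,diy,dkw,dky,dmu,dqu,dwy,fim,fiy,fkm,fkq,fkw,fmq,fmw,fmy,fqw,fqy,iku,iqy,iuw,kqu,kuy] rk=26  ker:ikw,iky,imy,iqu,iwy,kmq,kmw,kqw,kuw,kwy,mqw,mqy,quw,quy,qwy,uwy
∂3: piv[dikw,diky,diqu,diwy,dkwy,fkmq,fkmw,fkqw,fmqw,ikuw,kuwy] rk=11  ker:ikwy,kmqw
b_3=(13−11)−0=2

b_3=2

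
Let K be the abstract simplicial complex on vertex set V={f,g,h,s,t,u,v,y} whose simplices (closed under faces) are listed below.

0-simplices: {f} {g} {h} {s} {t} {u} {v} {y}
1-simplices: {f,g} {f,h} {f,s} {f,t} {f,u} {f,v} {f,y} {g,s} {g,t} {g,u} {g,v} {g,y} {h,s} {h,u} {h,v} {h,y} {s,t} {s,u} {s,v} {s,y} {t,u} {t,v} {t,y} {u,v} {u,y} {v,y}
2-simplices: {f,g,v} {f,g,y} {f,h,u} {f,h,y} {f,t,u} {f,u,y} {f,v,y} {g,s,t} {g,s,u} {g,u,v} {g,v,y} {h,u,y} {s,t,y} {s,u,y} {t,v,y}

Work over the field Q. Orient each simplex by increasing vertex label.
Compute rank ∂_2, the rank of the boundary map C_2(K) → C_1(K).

n_0=8 n_1=26 n_2=15  [Q]
∂1: piv[fg,fh,fs,ft,fu,fv,fy] rk=7  ker:gs,gt,gu,gv,gy,hs,hu,hv,hy,st,su,sv,sy,tu,tv,ty,uv,uy,vy
∂2: piv[fgv,fgy,fhu,fhy,ftu,fuy,fvy,gst,gsu,guv,sty,suy,tvy] rk=13  ker:gvy,huy
rk∂_2=13

rank∂_2=13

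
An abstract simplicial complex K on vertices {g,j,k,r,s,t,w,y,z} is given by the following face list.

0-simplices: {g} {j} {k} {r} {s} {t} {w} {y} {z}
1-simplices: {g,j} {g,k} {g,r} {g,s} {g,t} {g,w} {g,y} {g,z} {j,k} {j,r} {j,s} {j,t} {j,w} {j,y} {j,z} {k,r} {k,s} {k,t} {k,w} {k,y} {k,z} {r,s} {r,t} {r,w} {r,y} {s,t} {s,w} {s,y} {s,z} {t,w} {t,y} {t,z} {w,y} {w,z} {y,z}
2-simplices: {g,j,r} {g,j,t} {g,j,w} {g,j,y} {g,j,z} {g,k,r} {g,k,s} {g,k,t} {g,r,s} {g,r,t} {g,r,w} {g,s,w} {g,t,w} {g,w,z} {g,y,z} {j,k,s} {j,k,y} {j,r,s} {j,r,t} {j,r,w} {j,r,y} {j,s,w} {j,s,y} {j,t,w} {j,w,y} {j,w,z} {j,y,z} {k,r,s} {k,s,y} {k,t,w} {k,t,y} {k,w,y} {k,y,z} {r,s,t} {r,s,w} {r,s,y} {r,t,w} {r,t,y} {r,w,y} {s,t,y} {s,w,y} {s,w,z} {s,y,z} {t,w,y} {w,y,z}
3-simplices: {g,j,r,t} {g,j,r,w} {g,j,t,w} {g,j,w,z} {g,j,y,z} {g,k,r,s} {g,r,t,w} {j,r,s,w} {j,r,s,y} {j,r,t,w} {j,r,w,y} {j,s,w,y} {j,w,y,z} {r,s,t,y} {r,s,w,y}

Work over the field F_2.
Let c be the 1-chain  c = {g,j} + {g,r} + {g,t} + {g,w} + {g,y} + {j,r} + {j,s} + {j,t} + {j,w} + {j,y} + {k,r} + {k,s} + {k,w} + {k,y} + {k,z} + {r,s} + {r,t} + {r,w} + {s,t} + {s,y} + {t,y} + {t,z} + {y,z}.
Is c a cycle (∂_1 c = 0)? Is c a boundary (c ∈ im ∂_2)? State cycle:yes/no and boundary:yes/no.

n_0=9 n_1=35 n_2=45 n_3=15  [Z2]
∂1: piv[gj,gk,gr,gs,gt,gw,gy,gz] rk=8  ker:jk,jr,js,jt,jw,jy,jz,kr,ks,kt,kw,ky,kz,rs,rt,rw,ry,st,sw,sy,sz,tw,ty,tz,wy,wz,yz
∂2: piv[gjr,gjt,gjw,gjy,gjz,gkr,gks,gkt,grs,grt,grw,gsw,gtw,gwz,gyz,jks,jky,jrs,jry,jsy,jwy,ktw,kty,kyz,rst,swz] rk=26  ker:jrt,jrw,jsw,jtw,jwz,jyz,krs,ksy,kwy,rsw,rsy,rtw,rty,rwy,sty,swy,syz,twy,wyz
∂3: piv[gjrt,gjrw,gjtw,gjwz,gjyz,gkrs,grtw,jrsw,jrsy,jrwy,jswy,jwyz,rsty] rk=13  ker:jrtw,rswy
∂1c = {g} + {k} + {s} + {z}

cycle:no boundary:no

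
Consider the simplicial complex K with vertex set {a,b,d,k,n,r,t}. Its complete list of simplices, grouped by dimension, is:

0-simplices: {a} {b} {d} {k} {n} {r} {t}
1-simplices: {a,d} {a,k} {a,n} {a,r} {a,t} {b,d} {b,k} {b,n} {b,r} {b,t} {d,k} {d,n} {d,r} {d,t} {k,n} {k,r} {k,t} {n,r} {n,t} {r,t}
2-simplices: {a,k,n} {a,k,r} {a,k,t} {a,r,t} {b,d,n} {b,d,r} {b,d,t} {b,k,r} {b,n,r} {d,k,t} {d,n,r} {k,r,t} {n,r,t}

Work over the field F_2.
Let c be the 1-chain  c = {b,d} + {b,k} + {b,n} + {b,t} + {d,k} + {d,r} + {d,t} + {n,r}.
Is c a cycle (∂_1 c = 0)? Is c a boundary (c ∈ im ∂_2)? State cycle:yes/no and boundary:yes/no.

n_0=7 n_1=20 n_2=13  [Z2]
∂1: piv[ad,ak,an,ar,at,bd] rk=6  ker:bk,bn,br,bt,dk,dn,dr,dt,kn,kr,kt,nr,nt,rt
∂2: piv[akn,akr,akt,art,bdn,bdr,bdt,bkr,bnr,dkt,nrt] rk=11  ker:dnr,krt
∂1c = 0
c vs im∂2: residual ≠ 0 ⇒ not boundary

cycle:yes boundary:no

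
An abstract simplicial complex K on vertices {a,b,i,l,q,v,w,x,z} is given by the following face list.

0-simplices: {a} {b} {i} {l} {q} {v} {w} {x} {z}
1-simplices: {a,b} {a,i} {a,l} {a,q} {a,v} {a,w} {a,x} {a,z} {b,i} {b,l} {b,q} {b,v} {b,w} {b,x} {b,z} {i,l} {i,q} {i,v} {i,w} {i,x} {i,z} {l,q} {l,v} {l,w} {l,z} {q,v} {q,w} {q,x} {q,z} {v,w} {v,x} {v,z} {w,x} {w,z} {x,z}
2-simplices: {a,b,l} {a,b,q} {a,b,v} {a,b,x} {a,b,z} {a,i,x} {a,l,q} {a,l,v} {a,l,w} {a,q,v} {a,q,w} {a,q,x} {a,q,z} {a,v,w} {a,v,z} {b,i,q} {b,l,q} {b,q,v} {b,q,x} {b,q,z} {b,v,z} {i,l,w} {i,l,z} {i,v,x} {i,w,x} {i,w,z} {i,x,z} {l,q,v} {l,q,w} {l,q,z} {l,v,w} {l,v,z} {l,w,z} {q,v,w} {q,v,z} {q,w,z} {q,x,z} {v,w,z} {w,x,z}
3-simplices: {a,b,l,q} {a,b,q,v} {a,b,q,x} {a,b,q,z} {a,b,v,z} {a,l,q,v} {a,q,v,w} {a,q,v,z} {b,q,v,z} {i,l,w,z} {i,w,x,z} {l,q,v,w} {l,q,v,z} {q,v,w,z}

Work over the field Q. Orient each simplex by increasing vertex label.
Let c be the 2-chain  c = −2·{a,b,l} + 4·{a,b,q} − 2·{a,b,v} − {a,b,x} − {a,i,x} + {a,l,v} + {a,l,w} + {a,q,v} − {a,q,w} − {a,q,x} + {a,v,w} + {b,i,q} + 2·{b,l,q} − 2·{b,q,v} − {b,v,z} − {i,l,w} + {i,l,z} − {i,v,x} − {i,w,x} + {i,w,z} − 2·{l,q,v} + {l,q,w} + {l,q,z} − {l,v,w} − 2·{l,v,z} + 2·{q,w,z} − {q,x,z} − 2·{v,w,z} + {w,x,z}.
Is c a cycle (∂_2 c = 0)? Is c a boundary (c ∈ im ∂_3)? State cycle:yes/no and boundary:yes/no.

n_0=9 n_1=35 n_2=39 n_3=14  [Q]
∂1: piv[ab,ai,al,aq,av,aw,ax,az] rk=8  ker:bi,bl,bq,bv,bw,bx,bz,il,iq,iv,iw,ix,iz,lq,lv,lw,lz,qv,qw,qx,qz,vw,vx,vz,wx,wz,xz
∂2: piv[abl,abq,abv,abx,abz,aix,alq,alv,alw,aqv,aqw,aqx,aqz,avw,avz,biq,ilw,ilz,ivx,iwx,iwz,ixz,lqz,qxz] rk=24  ker:blq,bqv,bqx,bqz,bvz,lqv,lqw,lvw,lvz,lwz,qvw,qvz,qwz,vwz,wxz
∂3: piv[ablq,abqv,abqx,abqz,abvz,alqv,aqvw,aqvz,ilwz,iwxz,lqvw,lqvz,qvwz] rk=13  ker:bqvz
∂2c = −{a,b} − {a,i} + 4·{a,l} − 5·{a,q} + {a,v} − {a,w} + 3·{a,x} + {b,i} − {b,q} − {b,v} − {b,x} + {b,z} + {i,q} − {i,v} + {i,w} + {i,x} − 2·{i,z} + 2·{l,q} + 2·{l,z} − 3·{q,v} + 2·{q,w} − 2·{q,x} − 2·{v,w} − {v,x} − {v,z}

cycle:no boundary:no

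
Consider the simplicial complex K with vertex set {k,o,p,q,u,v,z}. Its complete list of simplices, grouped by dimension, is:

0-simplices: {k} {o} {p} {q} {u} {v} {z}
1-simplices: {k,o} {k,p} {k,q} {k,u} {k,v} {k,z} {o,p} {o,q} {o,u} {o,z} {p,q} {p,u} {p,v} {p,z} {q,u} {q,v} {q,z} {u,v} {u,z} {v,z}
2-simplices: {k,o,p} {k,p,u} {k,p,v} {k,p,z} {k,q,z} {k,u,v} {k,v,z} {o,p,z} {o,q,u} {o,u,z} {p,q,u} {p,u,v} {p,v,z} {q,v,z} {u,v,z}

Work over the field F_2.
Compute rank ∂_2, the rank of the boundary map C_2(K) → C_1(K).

n_0=7 n_1=20 n_2=15  [Z2]
∂1: piv[ko,kp,kq,ku,kv,kz] rk=6  ker:op,oq,ou,oz,pq,pu,pv,pz,qu,qv,qz,uv,uz,vz
∂2: piv[kop,kpu,kpv,kpz,kqz,kuv,kvz,opz,oqu,ouz,pqu,qvz,uvz] rk=13  ker:puv,pvz
rk∂_2=13

rank∂_2=13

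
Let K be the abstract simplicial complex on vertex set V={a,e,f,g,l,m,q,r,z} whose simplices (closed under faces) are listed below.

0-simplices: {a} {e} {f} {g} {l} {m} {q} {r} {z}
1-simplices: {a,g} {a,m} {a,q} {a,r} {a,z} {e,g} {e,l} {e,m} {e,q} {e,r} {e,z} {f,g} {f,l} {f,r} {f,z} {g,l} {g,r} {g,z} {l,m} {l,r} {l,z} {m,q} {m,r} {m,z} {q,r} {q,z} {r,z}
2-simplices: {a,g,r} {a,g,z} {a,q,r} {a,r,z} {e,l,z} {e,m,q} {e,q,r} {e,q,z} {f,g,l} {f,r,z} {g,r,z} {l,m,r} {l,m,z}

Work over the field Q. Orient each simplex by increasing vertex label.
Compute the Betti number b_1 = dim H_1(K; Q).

b_1=7

n_0=9 n_1=27 n_2=13  [Q]
∂1: piv[ag,am,aq,ar,az,eg,el,fg] rk=8  ker:em,eq,er,ez,fl,fr,fz,gl,gr,gz,lm,lr,lz,mq,mr,mz,qr,qz,rz
∂2: piv[agr,agz,aqr,arz,elz,emq,eqr,eqz,fgl,frz,lmr,lmz] rk=12  ker:grz
b_1=(27−8)−12=7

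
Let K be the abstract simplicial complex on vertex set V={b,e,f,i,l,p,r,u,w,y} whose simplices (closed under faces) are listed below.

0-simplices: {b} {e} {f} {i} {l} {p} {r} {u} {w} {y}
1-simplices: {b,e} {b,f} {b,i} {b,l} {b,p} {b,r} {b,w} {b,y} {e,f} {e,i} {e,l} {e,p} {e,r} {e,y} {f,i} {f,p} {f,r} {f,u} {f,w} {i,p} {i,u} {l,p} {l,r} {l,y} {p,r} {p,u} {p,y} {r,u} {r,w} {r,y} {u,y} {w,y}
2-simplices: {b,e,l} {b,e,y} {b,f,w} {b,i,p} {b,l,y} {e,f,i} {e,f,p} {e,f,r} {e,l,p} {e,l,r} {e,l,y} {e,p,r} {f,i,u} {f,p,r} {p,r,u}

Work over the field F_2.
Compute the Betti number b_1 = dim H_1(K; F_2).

b_1=10

n_0=10 n_1=32 n_2=15  [Z2]
∂1: piv[be,bf,bi,bl,bp,br,bw,by,fu] rk=9  ker:ef,ei,el,ep,er,ey,fi,fp,fr,fw,ip,iu,lp,lr,ly,pr,pu,py,ru,rw,ry,uy,wy
∂2: piv[bel,bey,bfw,bip,bly,efi,efp,efr,elp,elr,epr,fiu,pru] rk=13  ker:ely,fpr
b_1=(32−9)−13=10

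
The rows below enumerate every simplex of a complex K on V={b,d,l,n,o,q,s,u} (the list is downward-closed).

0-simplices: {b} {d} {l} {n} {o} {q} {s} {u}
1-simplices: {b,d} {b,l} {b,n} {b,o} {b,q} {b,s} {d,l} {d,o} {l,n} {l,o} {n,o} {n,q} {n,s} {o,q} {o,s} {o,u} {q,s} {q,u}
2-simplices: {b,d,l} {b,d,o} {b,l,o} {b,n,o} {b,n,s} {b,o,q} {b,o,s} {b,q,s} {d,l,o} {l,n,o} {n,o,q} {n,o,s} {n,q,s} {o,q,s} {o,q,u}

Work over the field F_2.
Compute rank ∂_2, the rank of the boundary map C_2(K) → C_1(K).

n_0=8 n_1=18 n_2=15  [Z2]
∂1: piv[bd,bl,bn,bo,bq,bs,ou] rk=7  ker:dl,do,ln,lo,no,nq,ns,oq,os,qs,qu
∂2: piv[bdl,bdo,blo,bno,bns,boq,bos,bqs,lno,noq,oqu] rk=11  ker:dlo,nos,nqs,oqs
rk∂_2=11

rank∂_2=11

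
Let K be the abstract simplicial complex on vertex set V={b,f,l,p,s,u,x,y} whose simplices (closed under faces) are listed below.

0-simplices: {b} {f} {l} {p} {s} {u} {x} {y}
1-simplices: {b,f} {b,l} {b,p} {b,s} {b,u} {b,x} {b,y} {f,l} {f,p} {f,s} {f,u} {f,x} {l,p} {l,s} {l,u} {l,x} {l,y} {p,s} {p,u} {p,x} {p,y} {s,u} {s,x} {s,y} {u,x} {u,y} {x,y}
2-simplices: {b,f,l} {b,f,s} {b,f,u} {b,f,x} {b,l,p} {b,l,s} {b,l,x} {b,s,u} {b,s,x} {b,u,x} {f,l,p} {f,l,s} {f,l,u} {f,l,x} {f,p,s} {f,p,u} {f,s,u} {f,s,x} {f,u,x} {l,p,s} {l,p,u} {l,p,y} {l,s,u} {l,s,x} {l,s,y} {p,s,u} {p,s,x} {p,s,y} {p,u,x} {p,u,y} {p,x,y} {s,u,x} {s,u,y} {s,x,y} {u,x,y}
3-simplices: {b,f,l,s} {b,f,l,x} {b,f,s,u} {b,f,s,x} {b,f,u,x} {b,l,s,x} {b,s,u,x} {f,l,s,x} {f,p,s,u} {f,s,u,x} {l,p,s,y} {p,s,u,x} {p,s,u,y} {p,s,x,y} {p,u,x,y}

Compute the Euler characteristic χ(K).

n_0=8 n_1=27 n_2=35 n_3=15
χ=+8−27+35−15=1

χ(K)=1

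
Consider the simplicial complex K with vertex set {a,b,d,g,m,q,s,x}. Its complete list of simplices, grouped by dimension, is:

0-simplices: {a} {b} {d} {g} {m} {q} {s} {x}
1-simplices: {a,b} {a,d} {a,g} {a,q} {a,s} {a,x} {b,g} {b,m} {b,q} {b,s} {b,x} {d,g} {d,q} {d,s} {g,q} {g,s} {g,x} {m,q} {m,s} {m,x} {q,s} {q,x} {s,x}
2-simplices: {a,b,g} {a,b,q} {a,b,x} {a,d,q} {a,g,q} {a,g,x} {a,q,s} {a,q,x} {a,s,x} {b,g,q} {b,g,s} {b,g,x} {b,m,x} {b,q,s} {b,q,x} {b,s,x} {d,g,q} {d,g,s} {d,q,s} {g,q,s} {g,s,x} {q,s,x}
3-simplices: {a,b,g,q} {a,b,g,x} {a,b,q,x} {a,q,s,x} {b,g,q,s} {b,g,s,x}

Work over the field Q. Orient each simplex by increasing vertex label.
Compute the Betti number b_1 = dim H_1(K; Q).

b_1=2

n_0=8 n_1=23 n_2=22 n_3=6  [Q]
∂1: piv[ab,ad,ag,aq,as,ax,bm] rk=7  ker:bg,bq,bs,bx,dg,dq,ds,gq,gs,gx,mq,ms,mx,qs,qx,sx
∂2: piv[abg,abq,abx,adq,agq,agx,aqs,aqx,asx,bgs,bmx,bqs,dgq,dgs] rk=14  ker:bgq,bgx,bqx,bsx,dqs,gqs,gsx,qsx
∂3: piv[abgq,abgx,abqx,aqsx,bgqs,bgsx] rk=6
b_1=(23−7)−14=2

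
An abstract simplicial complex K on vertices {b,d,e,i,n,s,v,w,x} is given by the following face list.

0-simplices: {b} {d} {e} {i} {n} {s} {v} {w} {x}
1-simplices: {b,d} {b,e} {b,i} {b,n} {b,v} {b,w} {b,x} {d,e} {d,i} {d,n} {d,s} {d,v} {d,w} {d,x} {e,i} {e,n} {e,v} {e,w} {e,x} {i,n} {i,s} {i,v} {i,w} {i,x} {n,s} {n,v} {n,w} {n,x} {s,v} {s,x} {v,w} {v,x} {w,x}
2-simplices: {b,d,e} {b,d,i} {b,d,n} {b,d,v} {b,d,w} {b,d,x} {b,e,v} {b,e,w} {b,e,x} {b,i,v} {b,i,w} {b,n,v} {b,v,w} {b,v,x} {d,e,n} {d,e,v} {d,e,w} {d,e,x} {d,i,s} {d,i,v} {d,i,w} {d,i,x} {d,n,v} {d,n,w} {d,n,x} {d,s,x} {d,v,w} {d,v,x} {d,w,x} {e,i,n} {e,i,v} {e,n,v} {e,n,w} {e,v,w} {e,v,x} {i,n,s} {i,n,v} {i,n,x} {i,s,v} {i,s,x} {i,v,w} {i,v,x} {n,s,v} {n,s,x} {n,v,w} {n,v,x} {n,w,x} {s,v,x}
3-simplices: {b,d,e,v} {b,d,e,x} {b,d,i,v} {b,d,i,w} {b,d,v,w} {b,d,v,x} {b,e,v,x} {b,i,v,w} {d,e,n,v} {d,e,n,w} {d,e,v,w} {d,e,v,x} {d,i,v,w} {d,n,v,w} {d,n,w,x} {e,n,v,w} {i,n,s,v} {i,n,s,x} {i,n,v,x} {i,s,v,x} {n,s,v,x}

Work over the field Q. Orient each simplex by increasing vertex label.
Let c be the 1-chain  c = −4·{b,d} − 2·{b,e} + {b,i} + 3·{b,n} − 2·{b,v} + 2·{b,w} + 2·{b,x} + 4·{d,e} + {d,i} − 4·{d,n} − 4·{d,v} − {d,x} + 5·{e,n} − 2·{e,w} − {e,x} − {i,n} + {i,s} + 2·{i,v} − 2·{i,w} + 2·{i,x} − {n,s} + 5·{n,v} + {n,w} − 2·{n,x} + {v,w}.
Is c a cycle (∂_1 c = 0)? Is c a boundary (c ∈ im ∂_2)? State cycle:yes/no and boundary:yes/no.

n_0=9 n_1=33 n_2=48 n_3=21  [Q]
∂1: piv[bd,be,bi,bn,bv,bw,bx,ds] rk=8  ker:de,di,dn,dv,dw,dx,ei,en,ev,ew,ex,in,is,iv,iw,ix,ns,nv,nw,nx,sv,sx,vw,vx,wx
∂2: piv[bde,bdi,bdn,bdv,bdw,bdx,bev,bew,bex,biv,biw,bnv,bvw,bvx,den,dis,dix,dnw,dnx,dsx,dwx,ein,eiv,ins,isv] rk=25  ker:dev,dew,dex,div,diw,dnv,dvw,dvx,env,enw,evw,evx,inv,inx,isx,ivw,ivx,nsv,nsx,nvw,nvx,nwx,svx
∂3: piv[bdev,bdex,bdiv,bdiw,bdvw,bdvx,bevx,bivw,denv,denw,devw,dnvw,dnwx,insv,insx,invx,isvx] rk=17  ker:devx,divw,envw,nsvx
∂1c = 0
c vs im∂2: reduces to 0 ⇒ boundary

cycle:yes boundary:yes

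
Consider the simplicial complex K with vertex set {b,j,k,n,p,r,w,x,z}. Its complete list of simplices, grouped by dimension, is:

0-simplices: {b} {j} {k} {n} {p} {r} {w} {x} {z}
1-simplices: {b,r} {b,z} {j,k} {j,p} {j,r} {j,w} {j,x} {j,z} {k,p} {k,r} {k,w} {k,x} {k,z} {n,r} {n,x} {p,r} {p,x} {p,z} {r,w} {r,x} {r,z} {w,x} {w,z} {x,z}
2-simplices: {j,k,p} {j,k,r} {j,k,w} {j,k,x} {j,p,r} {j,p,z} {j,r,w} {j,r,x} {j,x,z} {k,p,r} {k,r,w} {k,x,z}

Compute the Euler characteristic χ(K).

n_0=9 n_1=24 n_2=12
χ=+9−24+12=-3

χ(K)=-3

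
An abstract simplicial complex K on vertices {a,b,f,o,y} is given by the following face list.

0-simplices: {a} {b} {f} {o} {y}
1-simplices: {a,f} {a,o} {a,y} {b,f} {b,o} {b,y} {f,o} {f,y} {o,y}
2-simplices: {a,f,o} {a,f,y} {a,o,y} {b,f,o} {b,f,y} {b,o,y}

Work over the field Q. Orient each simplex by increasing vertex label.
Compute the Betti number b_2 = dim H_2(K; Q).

n_0=5 n_1=9 n_2=6  [Q]
∂1: piv[af,ao,ay,bf] rk=4  ker:bo,by,fo,fy,oy
∂2: piv[afo,afy,aoy,bfo,bfy] rk=5  ker:boy
b_2=(6−5)−0=1

b_2=1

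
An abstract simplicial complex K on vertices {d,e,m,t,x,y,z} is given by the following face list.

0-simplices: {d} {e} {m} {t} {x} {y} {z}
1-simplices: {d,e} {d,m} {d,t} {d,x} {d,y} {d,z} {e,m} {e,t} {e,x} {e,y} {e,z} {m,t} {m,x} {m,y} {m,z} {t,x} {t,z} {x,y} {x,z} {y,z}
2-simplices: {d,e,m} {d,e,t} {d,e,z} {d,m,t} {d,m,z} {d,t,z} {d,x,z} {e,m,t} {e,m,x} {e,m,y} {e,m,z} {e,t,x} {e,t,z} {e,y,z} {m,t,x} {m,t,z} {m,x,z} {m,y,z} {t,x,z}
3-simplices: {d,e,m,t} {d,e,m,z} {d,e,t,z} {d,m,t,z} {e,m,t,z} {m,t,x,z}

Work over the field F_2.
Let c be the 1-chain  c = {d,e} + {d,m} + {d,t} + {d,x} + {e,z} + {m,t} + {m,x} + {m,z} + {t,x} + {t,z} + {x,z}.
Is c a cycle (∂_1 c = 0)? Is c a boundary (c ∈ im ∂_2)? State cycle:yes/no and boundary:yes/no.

n_0=7 n_1=20 n_2=19 n_3=6  [Z2]
∂1: piv[de,dm,dt,dx,dy,dz] rk=6  ker:em,et,ex,ey,ez,mt,mx,my,mz,tx,tz,xy,xz,yz
∂2: piv[dem,det,dez,dmt,dmz,dtz,dxz,emx,emy,etx,eyz,mxz] rk=12  ker:emt,emz,etz,mtx,mtz,myz,txz
∂3: piv[demt,demz,detz,dmtz,mtxz] rk=5  ker:emtz
∂1c = 0
c vs im∂2: reduces to 0 ⇒ boundary

cycle:yes boundary:yes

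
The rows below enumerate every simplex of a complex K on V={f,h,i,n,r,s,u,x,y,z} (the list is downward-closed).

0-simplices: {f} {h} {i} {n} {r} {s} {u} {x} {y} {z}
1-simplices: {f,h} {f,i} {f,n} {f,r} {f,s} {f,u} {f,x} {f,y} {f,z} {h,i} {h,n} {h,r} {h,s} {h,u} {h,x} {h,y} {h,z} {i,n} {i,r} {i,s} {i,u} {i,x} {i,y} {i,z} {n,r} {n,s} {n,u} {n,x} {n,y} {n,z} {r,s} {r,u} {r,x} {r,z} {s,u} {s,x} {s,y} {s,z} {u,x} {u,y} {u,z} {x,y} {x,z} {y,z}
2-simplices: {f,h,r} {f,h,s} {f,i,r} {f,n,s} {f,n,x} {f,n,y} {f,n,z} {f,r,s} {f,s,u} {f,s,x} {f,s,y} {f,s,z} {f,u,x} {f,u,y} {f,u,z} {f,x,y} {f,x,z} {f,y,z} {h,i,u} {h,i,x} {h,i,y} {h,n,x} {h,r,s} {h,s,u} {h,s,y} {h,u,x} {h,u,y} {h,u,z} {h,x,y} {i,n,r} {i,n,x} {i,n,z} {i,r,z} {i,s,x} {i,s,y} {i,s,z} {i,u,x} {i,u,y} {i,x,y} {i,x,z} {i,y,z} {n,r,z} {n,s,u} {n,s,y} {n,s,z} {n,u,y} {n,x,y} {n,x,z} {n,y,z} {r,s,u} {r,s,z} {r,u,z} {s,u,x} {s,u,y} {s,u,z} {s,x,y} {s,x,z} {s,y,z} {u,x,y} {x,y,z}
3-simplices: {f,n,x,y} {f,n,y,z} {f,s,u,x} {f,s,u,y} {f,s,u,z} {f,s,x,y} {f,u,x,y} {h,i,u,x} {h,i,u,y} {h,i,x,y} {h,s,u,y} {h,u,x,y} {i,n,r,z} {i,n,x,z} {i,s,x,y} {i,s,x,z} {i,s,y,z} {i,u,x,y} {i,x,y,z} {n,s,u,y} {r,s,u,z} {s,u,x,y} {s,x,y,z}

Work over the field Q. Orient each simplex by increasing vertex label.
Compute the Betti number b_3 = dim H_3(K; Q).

b_3=3

n_0=10 n_1=44 n_2=60 n_3=23  [Q]
∂1: piv[fh,fi,fn,fr,fs,fu,fx,fy,fz] rk=9  ker:hi,hn,hr,hs,hu,hx,hy,hz,in,ir,is,iu,ix,iy,iz,nr,ns,nu,nx,ny,nz,rs,ru,rx,rz,su,sx,sy,sz,ux,uy,uz,xy,xz,yz
∂2: piv[fhr,fhs,fir,fns,fnx,fny,fnz,frs,fsu,fsx,fsy,fsz,fux,fuy,fuz,fxy,fxz,fyz,hiu,hix,hiy,hnx,hsu,hsy,hux,huz,inr,inx,inz,irz,isx,nsu,rsu,rsz] rk=34  ker:hrs,huy,hxy,isy,isz,iux,iuy,ixy,ixz,iyz,nrz,nsy,nsz,nuy,nxy,nxz,nyz,ruz,sux,suy,suz,sxy,sxz,syz,uxy,xyz
∂3: piv[fnxy,fnyz,fsux,fsuy,fsuz,fsxy,fuxy,hiux,hiuy,hixy,hsuy,huxy,inrz,inxz,isxy,isxz,isyz,ixyz,nsuy,rsuz] rk=20  ker:iuxy,suxy,sxyz
b_3=(23−20)−0=3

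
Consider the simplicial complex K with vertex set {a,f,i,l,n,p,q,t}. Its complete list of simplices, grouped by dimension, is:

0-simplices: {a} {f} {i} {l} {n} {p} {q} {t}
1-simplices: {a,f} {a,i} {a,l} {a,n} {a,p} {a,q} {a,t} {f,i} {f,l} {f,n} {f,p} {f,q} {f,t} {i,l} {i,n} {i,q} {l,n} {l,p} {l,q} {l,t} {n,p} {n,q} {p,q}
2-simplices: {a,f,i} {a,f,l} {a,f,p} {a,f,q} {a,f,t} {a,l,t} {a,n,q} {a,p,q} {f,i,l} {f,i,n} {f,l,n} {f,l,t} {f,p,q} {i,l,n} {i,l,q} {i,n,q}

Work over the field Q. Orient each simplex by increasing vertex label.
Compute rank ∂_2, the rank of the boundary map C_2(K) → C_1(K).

rank∂_2=13

n_0=8 n_1=23 n_2=16  [Q]
∂1: piv[af,ai,al,an,ap,aq,at] rk=7  ker:fi,fl,fn,fp,fq,ft,il,in,iq,ln,lp,lq,lt,np,nq,pq
∂2: piv[afi,afl,afp,afq,aft,alt,anq,apq,fil,fin,fln,ilq,inq] rk=13  ker:flt,fpq,iln
rk∂_2=13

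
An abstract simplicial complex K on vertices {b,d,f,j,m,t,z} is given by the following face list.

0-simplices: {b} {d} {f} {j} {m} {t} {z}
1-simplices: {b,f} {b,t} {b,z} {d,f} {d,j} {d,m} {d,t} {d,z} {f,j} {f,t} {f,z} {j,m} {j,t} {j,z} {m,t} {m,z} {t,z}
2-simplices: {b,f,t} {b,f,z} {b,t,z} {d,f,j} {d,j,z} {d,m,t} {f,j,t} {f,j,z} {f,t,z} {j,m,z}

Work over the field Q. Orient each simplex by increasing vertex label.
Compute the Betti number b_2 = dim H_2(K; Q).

n_0=7 n_1=17 n_2=10  [Q]
∂1: piv[bf,bt,bz,df,dj,dm] rk=6  ker:dt,dz,fj,ft,fz,jm,jt,jz,mt,mz,tz
∂2: piv[bft,bfz,btz,dfj,djz,dmt,fjt,fjz,jmz] rk=9  ker:ftz
b_2=(10−9)−0=1

b_2=1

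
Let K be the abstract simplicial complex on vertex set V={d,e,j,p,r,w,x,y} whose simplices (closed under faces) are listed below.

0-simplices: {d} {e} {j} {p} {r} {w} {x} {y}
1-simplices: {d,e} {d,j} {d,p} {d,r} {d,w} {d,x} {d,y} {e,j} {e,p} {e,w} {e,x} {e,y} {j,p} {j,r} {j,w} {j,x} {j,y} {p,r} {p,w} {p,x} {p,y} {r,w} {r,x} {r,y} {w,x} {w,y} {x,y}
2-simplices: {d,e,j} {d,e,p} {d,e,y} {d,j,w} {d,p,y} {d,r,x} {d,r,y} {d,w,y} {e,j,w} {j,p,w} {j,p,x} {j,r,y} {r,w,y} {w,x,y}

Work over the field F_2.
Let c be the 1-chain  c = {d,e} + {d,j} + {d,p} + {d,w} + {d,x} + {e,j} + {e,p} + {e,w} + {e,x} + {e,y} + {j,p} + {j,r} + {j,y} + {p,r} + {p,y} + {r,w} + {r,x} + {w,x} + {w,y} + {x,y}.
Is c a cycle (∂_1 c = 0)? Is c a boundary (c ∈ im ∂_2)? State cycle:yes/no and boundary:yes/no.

cycle:no boundary:no

n_0=8 n_1=27 n_2=14  [Z2]
∂1: piv[de,dj,dp,dr,dw,dx,dy] rk=7  ker:ej,ep,ew,ex,ey,jp,jr,jw,jx,jy,pr,pw,px,py,rw,rx,ry,wx,wy,xy
∂2: piv[dej,dep,dey,djw,dpy,drx,dry,dwy,ejw,jpw,jpx,jry,rwy,wxy] rk=14
∂1c = {d} + {j} + {p} + {w} + {x} + {y}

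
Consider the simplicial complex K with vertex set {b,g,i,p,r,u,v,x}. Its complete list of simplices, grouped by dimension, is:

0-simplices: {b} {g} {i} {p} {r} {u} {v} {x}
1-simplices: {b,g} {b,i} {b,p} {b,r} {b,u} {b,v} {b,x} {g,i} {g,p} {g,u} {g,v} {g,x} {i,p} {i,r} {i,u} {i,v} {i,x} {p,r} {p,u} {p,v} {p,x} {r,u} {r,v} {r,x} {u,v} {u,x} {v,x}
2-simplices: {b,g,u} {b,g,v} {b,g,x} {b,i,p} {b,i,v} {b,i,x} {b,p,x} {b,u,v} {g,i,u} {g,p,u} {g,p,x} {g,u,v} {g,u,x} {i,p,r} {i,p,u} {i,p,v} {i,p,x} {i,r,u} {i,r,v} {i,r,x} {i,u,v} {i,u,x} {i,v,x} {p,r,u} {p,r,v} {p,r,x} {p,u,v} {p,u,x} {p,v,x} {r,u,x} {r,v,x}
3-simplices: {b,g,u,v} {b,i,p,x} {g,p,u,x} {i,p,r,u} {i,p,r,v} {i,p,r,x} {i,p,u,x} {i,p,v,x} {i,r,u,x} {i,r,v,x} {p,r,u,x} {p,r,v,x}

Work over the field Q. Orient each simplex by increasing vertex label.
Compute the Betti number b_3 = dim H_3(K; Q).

n_0=8 n_1=27 n_2=31 n_3=12  [Q]
∂1: piv[bg,bi,bp,br,bu,bv,bx] rk=7  ker:gi,gp,gu,gv,gx,ip,ir,iu,iv,ix,pr,pu,pv,px,ru,rv,rx,uv,ux,vx
∂2: piv[bgu,bgv,bgx,bip,biv,bix,bpx,buv,giu,gpu,gpx,gux,ipr,ipu,ipv,iru,irv,irx,ivx] rk=19  ker:guv,ipx,iuv,iux,pru,prv,prx,puv,pux,pvx,rux,rvx
∂3: piv[bguv,bipx,gpux,ipru,iprv,iprx,ipux,ipvx,irux,irvx] rk=10  ker:prux,prvx
b_3=(12−10)−0=2

b_3=2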